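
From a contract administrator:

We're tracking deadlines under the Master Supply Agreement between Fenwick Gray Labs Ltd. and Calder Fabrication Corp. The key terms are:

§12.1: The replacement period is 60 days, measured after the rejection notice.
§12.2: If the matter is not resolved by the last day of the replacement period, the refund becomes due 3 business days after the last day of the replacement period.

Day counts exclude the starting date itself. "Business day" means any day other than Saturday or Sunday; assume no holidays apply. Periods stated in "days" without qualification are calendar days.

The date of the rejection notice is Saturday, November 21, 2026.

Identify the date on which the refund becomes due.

The last day of the replacement period: November 21, 2026 + 60 days = January 20, 2027.
From Wednesday, January 20, 2027, 3 business days (Jan 21, Jan 22, Jan 25, skipping weekends) brings us to Monday, January 25, 2027, which is the date on which the refund becomes due.

January 25, 2027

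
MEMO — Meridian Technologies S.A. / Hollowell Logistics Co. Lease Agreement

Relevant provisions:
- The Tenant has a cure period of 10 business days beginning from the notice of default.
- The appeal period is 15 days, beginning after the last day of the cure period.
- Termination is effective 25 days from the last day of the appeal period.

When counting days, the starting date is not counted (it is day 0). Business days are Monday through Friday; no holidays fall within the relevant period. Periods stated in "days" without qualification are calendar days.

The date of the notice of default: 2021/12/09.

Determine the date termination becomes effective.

2022/02/01

The last day of the cure period: 10 business days after Thursday, 2021/12/09, skipping weekends — Dec 10, Dec 13, Dec 14, Dec 15, Dec 16, Dec 17, Dec 20, Dec 21, Dec 22, Dec 23 — lands on Thursday, 2021/12/23.
Adding 15 calendar days to 2021/12/23 gives 2022/01/07, which is the last day of the appeal period.
Adding 25 calendar days to 2022/01/07 gives 2022/02/01, which is the date termination becomes effective.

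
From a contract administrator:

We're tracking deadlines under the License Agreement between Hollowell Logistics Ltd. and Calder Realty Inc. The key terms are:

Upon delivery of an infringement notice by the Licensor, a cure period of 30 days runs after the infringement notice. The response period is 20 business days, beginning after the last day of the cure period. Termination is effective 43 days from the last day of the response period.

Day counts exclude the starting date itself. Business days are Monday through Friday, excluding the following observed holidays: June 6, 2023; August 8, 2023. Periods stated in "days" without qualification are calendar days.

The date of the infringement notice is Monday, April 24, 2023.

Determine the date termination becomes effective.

August 4, 2023

The last day of the cure period: April 24, 2023 + 30 days = May 24, 2023.
From Wednesday, May 24, 2023, 20 business days (May 25, May 26, May 29, May 30, …, Jun 20, Jun 21, Jun 22, skipping weekends and the listed holiday on Jun 6) brings us to Thursday, June 22, 2023, which is the last day of the response period.
Adding 43 calendar days to June 22, 2023 gives August 4, 2023, which is the date termination becomes effective.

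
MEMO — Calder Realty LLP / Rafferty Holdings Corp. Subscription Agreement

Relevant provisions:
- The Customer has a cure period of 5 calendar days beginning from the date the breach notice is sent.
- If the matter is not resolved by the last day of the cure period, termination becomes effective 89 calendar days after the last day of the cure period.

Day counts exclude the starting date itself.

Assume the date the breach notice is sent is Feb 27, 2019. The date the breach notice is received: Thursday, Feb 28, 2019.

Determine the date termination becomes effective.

Jun 1, 2019

The last day of the cure period: 5 calendar days after Feb 27, 2019 is Mar 4, 2019.
The date termination becomes effective: Mar 4, 2019 + 89 days = Jun 1, 2019.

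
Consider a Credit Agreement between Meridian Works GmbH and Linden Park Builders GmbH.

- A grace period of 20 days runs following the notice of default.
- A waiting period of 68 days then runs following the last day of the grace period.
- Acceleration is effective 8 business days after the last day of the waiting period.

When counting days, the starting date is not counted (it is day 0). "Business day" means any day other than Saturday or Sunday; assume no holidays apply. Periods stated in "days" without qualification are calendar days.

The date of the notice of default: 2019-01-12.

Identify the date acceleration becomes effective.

The last day of the grace period: 2019-01-12 + 20 days = 2019-02-01.
Adding 68 calendar days to 2019-02-01 gives 2019-04-10, which is the last day of the waiting period.
The date acceleration becomes effective: counting 8 business days from Wednesday, 2019-04-10 (Apr 11, Apr 12, Apr 15, Apr 16, Apr 17, Apr 18, Apr 19, Apr 22, skipping weekends) reaches Monday, 2019-04-22.

2019-04-22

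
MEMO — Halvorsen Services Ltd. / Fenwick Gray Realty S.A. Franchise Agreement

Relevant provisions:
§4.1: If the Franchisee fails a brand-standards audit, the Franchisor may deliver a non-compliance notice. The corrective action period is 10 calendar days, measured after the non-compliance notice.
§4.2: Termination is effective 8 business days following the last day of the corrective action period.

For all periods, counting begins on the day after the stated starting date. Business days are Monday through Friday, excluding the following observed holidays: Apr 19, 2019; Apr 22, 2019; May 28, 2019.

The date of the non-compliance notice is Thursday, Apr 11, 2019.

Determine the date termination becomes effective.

May 2, 2019

The last day of the corrective action period: Apr 11, 2019 + 10 days = Apr 21, 2019.
The date termination becomes effective: counting 8 business days from Sunday, Apr 21, 2019 (Apr 23, Apr 24, Apr 25, Apr 26, Apr 29, Apr 30, May 1, May 2, skipping weekends and the listed holiday on Apr 22) reaches Thursday, May 2, 2019.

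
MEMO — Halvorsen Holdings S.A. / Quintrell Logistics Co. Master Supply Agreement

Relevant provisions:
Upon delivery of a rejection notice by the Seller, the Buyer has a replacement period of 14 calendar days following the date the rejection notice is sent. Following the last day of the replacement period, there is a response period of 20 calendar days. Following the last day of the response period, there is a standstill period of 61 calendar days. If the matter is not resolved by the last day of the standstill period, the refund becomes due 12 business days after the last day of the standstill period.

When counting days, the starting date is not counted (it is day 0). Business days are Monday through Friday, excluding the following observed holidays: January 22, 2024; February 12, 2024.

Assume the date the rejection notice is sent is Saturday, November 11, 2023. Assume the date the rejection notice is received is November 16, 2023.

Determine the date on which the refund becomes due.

March 1, 2024

Adding 14 calendar days to November 11, 2023 gives November 25, 2023, which is the last day of the replacement period.
The last day of the response period: 20 calendar days after November 25, 2023 is December 15, 2023.
The last day of the standstill period: December 15, 2023 + 61 days = February 14, 2024.
From Wednesday, February 14, 2024, 12 business days (Feb 15, Feb 16, Feb 19, Feb 20, …, Feb 28, Feb 29, Mar 1, skipping weekends) brings us to Friday, March 1, 2024, which is the date on which the refund becomes due.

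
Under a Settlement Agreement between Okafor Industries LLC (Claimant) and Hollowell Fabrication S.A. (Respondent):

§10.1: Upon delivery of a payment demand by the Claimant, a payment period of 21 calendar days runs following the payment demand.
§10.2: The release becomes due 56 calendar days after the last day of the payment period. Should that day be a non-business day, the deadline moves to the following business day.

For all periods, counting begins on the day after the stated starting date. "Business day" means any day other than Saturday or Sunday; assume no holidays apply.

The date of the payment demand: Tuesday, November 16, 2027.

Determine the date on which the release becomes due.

February 1, 2028

The last day of the payment period: 21 calendar days after November 16, 2027 is December 7, 2027.
The date on which the release becomes due: 56 calendar days after December 7, 2027 is February 1, 2028. February 1, 2028 is a Tuesday, so no roll-forward applies.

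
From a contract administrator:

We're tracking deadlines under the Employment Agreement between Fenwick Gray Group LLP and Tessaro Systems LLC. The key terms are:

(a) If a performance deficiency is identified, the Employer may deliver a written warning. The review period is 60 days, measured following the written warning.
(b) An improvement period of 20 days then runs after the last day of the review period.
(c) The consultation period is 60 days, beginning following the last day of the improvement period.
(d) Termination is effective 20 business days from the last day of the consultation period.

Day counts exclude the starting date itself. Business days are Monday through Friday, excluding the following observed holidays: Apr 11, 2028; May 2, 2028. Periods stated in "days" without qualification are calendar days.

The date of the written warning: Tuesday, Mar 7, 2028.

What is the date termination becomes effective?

Aug 22, 2028

The last day of the review period: 60 calendar days after Mar 7, 2028 is May 6, 2028.
The last day of the improvement period: 20 calendar days after May 6, 2028 is May 26, 2028.
The last day of the consultation period: May 26, 2028 + 60 days = Jul 25, 2028.
The date termination becomes effective: counting 20 business days from Tuesday, Jul 25, 2028 (Jul 26, Jul 27, Jul 28, Jul 31, …, Aug 18, Aug 21, Aug 22, skipping weekends) reaches Tuesday, Aug 22, 2028.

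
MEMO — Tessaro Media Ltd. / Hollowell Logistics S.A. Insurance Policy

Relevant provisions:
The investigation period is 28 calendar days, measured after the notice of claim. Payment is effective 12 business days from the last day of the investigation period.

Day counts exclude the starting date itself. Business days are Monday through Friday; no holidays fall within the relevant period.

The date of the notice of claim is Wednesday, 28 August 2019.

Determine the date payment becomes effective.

Adding 28 calendar days to 28 August 2019 gives 25 September 2019, which is the last day of the investigation period.
From Wednesday, 25 September 2019, 12 business days (Sep 26, Sep 27, Sep 30, Oct 1, …, Oct 9, Oct 10, Oct 11, skipping weekends) brings us to Friday, 11 October 2019, which is the date payment becomes effective.

11 October 2019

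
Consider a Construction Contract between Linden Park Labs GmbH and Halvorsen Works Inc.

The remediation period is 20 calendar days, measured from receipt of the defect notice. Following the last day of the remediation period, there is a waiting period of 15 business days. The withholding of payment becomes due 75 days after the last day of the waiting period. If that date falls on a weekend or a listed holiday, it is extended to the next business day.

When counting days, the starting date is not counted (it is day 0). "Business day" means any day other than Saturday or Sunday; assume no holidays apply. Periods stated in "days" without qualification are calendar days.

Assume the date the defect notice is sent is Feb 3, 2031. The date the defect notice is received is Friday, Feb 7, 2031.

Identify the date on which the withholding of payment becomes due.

The last day of the remediation period: 20 calendar days after Feb 7, 2031 is Feb 27, 2031.
The last day of the waiting period: 15 business days after Thursday, Feb 27, 2031, skipping weekends — Feb 28, Mar 3, Mar 4, Mar 5, …, Mar 18, Mar 19, Mar 20 — lands on Thursday, Mar 20, 2031.
The date on which the withholding of payment becomes due: Mar 20, 2031 + 75 days = Jun 3, 2031. Jun 3, 2031 is a Tuesday, so no roll-forward applies.

Jun 3, 2031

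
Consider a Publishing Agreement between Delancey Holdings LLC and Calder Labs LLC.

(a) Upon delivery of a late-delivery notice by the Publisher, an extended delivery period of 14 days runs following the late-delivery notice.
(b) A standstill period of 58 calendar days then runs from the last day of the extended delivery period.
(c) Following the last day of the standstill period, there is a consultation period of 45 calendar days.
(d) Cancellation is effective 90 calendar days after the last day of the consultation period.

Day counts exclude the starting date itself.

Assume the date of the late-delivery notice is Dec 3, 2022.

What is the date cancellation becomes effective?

Jun 28, 2023

Adding 14 calendar days to Dec 3, 2022 gives Dec 17, 2022, which is the last day of the extended delivery period.
Adding 58 calendar days to Dec 17, 2022 gives Feb 13, 2023, which is the last day of the standstill period.
The last day of the consultation period: 45 calendar days after Feb 13, 2023 is Mar 30, 2023.
Adding 90 calendar days to Mar 30, 2023 gives Jun 28, 2023, which is the date cancellation becomes effective.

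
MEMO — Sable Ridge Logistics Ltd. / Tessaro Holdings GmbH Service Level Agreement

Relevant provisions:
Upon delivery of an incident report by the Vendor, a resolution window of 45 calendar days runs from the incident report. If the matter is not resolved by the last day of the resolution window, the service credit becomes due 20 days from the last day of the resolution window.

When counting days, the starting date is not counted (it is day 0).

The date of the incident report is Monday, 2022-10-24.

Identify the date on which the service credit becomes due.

2022-12-28

The last day of the resolution window: 2022-10-24 + 45 days = 2022-12-08.
Adding 20 calendar days to 2022-12-08 gives 2022-12-28, which is the date on which the service credit becomes due.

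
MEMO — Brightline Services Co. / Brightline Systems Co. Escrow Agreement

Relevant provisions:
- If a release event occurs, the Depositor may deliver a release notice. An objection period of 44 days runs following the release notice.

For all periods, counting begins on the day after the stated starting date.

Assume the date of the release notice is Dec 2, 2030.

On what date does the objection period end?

The last day of the objection period: Dec 2, 2030 + 44 days = Jan 15, 2031.

Jan 15, 2031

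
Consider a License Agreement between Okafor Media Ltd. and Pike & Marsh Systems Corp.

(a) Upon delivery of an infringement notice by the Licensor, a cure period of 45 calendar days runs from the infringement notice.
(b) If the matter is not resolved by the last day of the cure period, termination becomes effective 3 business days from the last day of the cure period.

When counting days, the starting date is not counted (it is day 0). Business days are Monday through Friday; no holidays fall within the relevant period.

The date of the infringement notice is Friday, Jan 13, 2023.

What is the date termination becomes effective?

The last day of the cure period: Jan 13, 2023 + 45 days = Feb 27, 2023.
The date termination becomes effective: 3 business days after Monday, Feb 27, 2023, skipping weekends — Feb 28, Mar 1, Mar 2 — lands on Thursday, Mar 2, 2023.

Mar 2, 2023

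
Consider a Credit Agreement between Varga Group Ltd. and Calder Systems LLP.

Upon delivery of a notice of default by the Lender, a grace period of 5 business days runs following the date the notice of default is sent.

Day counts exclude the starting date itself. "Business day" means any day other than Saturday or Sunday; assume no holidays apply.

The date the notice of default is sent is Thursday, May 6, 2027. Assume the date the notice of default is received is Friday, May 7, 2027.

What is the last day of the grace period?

The last day of the grace period: 5 business days after Thursday, May 6, 2027, skipping weekends — May 7, May 10, May 11, May 12, May 13 — lands on Thursday, May 13, 2027.

May 13, 2027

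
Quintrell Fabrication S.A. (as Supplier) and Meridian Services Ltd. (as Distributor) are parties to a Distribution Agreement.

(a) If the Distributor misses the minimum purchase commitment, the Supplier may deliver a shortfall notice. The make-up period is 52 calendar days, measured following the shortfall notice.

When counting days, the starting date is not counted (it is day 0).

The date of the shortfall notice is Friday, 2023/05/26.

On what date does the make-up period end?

2023/07/17

The last day of the make-up period: 2023/05/26 + 52 days = 2023/07/17.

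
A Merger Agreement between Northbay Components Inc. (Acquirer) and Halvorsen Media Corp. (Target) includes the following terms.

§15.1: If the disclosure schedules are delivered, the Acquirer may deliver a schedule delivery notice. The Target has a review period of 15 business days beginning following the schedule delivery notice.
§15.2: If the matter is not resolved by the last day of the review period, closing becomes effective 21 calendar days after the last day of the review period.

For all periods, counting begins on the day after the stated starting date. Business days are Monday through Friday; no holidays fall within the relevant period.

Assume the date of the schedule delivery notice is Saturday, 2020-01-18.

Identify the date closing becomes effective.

2020-02-28

The last day of the review period: 15 business days after Saturday, 2020-01-18, skipping weekends — Jan 20, Jan 21, Jan 22, Jan 23, …, Feb 5, Feb 6, Feb 7 — lands on Friday, 2020-02-07.
The date closing becomes effective: 21 calendar days after 2020-02-07 is 2020-02-28.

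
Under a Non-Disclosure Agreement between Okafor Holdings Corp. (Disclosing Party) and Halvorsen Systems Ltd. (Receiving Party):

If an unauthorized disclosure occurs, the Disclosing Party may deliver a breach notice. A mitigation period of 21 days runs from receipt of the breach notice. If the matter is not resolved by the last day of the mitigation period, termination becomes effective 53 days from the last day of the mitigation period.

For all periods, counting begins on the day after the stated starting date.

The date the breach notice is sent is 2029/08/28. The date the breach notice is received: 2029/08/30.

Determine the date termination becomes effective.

The last day of the mitigation period: 2029/08/30 + 21 days = 2029/09/20.
The date termination becomes effective: 53 calendar days after 2029/09/20 is 2029/11/12.

2029/11/12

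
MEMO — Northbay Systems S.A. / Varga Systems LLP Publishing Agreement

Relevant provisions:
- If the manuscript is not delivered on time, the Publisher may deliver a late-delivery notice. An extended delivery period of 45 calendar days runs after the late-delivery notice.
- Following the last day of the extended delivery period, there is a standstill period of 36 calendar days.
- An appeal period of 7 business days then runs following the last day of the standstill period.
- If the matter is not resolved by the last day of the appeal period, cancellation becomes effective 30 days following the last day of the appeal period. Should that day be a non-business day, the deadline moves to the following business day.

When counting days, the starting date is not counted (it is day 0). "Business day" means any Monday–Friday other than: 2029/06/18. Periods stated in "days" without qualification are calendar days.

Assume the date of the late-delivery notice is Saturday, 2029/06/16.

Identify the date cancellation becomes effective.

2029/10/15

The last day of the extended delivery period: 45 calendar days after 2029/06/16 is 2029/07/31.
The last day of the standstill period: 36 calendar days after 2029/07/31 is 2029/09/05.
From Wednesday, 2029/09/05, 7 business days (Sep 6, Sep 7, Sep 10, Sep 11, Sep 12, Sep 13, Sep 14, skipping weekends) brings us to Friday, 2029/09/14, which is the last day of the appeal period.
The date cancellation becomes effective: 30 calendar days after 2029/09/14 is 2029/10/14. That falls on a Sunday, so it rolls to the next business day, Monday, 2029/10/15.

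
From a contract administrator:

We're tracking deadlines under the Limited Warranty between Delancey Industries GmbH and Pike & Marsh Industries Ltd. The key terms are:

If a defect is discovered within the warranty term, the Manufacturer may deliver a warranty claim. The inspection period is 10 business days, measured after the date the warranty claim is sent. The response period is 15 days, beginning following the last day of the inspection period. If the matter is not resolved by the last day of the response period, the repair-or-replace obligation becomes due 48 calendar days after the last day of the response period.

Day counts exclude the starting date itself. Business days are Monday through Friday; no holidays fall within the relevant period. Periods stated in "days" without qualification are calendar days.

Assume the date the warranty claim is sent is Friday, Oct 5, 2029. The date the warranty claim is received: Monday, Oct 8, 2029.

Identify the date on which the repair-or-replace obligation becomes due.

The last day of the inspection period: 10 business days after Friday, Oct 5, 2029, skipping weekends — Oct 8, Oct 9, Oct 10, Oct 11, Oct 12, Oct 15, Oct 16, Oct 17, Oct 18, Oct 19 — lands on Friday, Oct 19, 2029.
The last day of the response period: Oct 19, 2029 + 15 days = Nov 3, 2029.
The date on which the repair-or-replace obligation becomes due: Nov 3, 2029 + 48 days = Dec 21, 2029.

Dec 21, 2029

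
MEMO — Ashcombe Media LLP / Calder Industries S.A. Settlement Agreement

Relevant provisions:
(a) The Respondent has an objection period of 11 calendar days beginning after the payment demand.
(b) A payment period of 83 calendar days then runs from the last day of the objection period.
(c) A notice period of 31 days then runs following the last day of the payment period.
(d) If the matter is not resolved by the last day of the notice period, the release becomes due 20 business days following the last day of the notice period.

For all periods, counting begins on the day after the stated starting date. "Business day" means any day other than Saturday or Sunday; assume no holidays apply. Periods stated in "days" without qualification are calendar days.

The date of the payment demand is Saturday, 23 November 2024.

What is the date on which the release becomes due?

25 April 2025

The last day of the objection period: 23 November 2024 + 11 days = 4 December 2024.
Adding 83 calendar days to 4 December 2024 gives 25 February 2025, which is the last day of the payment period.
The last day of the notice period: 31 calendar days after 25 February 2025 is 28 March 2025.
The date on which the release becomes due: counting 20 business days from Friday, 28 March 2025 (Mar 31, Apr 1, Apr 2, Apr 3, …, Apr 23, Apr 24, Apr 25, skipping weekends) reaches Friday, 25 April 2025.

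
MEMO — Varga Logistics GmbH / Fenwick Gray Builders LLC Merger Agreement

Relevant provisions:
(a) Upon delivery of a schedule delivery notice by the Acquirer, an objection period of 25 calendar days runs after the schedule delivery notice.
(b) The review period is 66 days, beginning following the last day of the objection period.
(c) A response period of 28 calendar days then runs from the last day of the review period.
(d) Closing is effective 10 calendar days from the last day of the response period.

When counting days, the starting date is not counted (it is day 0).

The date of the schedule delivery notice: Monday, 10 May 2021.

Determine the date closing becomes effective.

16 September 2021

The last day of the objection period: 10 May 2021 + 25 days = 4 June 2021.
The last day of the review period: 66 calendar days after 4 June 2021 is 9 August 2021.
The last day of the response period: 28 calendar days after 9 August 2021 is 6 September 2021.
The date closing becomes effective: 10 calendar days after 6 September 2021 is 16 September 2021.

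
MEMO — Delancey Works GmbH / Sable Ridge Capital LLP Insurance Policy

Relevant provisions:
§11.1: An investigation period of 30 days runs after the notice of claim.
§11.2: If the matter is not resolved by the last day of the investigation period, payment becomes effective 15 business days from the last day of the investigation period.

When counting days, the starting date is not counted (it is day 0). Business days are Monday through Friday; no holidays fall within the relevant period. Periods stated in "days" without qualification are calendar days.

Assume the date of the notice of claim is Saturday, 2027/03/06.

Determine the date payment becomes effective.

2027/04/26

The last day of the investigation period: 2027/03/06 + 30 days = 2027/04/05.
The date payment becomes effective: counting 15 business days from Monday, 2027/04/05 (Apr 6, Apr 7, Apr 8, Apr 9, …, Apr 22, Apr 23, Apr 26, skipping weekends) reaches Monday, 2027/04/26.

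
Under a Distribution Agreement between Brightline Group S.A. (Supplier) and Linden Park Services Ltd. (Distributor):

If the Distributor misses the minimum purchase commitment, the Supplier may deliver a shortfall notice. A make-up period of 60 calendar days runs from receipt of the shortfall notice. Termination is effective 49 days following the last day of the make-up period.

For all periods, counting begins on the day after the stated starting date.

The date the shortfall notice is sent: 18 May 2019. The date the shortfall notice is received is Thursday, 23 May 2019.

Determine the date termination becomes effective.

The last day of the make-up period: 23 May 2019 + 60 days = 22 July 2019.
The date termination becomes effective: 49 calendar days after 22 July 2019 is 9 September 2019.

9 September 2019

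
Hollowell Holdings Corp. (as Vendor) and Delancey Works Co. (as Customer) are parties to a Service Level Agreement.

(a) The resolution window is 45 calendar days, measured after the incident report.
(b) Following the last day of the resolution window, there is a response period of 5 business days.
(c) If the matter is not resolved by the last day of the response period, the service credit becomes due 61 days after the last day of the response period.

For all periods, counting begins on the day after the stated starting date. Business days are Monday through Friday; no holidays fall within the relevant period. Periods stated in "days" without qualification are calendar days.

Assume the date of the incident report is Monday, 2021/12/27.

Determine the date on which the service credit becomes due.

2022/04/19

Adding 45 calendar days to 2021/12/27 gives 2022/02/10, which is the last day of the resolution window.
The last day of the response period: counting 5 business days from Thursday, 2022/02/10 (Feb 11, Feb 14, Feb 15, Feb 16, Feb 17, skipping weekends) reaches Thursday, 2022/02/17.
The date on which the service credit becomes due: 2022/02/17 + 61 days = 2022/04/19.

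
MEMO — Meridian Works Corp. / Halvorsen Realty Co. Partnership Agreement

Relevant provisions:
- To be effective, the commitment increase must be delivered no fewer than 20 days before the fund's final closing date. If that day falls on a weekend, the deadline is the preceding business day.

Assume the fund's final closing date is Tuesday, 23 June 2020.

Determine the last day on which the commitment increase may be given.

Counting back 20 calendar days from 23 June 2020 gives 3 June 2020. That is a Wednesday, so no adjustment is needed.

3 June 2020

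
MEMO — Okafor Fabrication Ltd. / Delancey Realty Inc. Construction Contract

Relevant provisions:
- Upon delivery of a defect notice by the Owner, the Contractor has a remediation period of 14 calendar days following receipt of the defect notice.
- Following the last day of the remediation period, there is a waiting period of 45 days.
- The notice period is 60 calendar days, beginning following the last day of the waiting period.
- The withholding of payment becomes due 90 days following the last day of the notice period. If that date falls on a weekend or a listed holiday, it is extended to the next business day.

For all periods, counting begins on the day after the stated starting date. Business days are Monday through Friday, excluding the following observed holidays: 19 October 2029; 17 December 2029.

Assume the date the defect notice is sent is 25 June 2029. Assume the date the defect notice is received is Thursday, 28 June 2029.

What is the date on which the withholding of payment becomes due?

23 January 2030

The last day of the remediation period: 14 calendar days after 28 June 2029 is 12 July 2029.
The last day of the waiting period: 45 calendar days after 12 July 2029 is 26 August 2029.
The last day of the notice period: 26 August 2029 + 60 days = 25 October 2029.
The date on which the withholding of payment becomes due: 90 calendar days after 25 October 2029 is 23 January 2030. 23 January 2030 is a Wednesday and is not a listed holiday, so no roll-forward applies.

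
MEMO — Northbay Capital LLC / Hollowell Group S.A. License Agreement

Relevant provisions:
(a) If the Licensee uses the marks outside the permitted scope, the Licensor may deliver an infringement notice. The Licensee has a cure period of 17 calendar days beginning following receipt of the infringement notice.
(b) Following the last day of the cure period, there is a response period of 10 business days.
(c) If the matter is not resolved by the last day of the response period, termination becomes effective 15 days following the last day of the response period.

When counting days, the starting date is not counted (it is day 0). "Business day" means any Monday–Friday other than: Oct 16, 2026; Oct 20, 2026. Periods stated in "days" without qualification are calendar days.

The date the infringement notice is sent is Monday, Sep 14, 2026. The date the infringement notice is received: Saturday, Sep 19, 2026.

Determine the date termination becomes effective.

The last day of the cure period: Sep 19, 2026 + 17 days = Oct 6, 2026.
The last day of the response period: counting 10 business days from Tuesday, Oct 6, 2026 (Oct 7, Oct 8, Oct 9, Oct 12, Oct 13, Oct 14, Oct 15, Oct 19, Oct 21, Oct 22, skipping weekends and the listed holidays on Oct 16, Oct 20) reaches Thursday, Oct 22, 2026.
The date termination becomes effective: Oct 22, 2026 + 15 days = Nov 6, 2026.

Nov 6, 2026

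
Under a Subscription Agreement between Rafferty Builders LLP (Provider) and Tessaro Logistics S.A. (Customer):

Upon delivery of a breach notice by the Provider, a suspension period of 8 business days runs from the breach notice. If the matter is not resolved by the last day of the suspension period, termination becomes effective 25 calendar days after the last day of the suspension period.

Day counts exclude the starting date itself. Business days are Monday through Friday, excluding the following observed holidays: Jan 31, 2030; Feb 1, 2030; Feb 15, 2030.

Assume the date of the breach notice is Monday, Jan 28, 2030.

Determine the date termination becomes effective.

Mar 8, 2030

The last day of the suspension period: 8 business days after Monday, Jan 28, 2030, skipping weekends and the listed holidays on Jan 31, Feb 1 — Jan 29, Jan 30, Feb 4, Feb 5, Feb 6, Feb 7, Feb 8, Feb 11 — lands on Monday, Feb 11, 2030.
The date termination becomes effective: Feb 11, 2030 + 25 days = Mar 8, 2030.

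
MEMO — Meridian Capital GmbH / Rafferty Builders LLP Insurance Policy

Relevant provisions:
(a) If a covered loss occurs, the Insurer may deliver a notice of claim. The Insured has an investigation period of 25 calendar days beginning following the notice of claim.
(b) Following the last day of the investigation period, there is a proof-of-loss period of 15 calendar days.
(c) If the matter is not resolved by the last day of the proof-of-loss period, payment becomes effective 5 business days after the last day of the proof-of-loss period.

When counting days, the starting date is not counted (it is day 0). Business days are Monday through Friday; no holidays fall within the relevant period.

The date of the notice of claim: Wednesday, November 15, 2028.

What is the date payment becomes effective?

The last day of the investigation period: 25 calendar days after November 15, 2028 is December 10, 2028.
The last day of the proof-of-loss period: December 10, 2028 + 15 days = December 25, 2028.
The date payment becomes effective: counting 5 business days from Monday, December 25, 2028 (Dec 26, Dec 27, Dec 28, Dec 29, Jan 1, skipping weekends) reaches Monday, January 1, 2029.

January 1, 2029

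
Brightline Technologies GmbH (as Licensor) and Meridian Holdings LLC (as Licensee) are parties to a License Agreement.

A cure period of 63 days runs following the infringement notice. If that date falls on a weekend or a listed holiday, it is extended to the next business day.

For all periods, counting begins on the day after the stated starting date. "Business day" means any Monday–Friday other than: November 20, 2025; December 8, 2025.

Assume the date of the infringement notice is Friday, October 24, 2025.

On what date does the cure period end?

Adding 63 calendar days to October 24, 2025 gives December 26, 2025, which is the last day of the cure period. December 26, 2025 is a Friday and is not a listed holiday, so no roll-forward applies.

December 26, 2025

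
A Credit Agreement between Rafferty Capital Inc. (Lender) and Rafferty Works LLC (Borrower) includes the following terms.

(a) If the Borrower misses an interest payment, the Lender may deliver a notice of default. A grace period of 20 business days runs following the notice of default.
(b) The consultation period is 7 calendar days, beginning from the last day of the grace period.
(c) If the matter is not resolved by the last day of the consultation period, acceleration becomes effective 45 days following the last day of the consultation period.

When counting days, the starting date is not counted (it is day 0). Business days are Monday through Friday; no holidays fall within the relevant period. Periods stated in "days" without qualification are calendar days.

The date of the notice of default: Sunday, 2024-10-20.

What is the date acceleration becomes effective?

The last day of the grace period: counting 20 business days from Sunday, 2024-10-20 (Oct 21, Oct 22, Oct 23, Oct 24, …, Nov 13, Nov 14, Nov 15, skipping weekends) reaches Friday, 2024-11-15.
The last day of the consultation period: 7 calendar days after 2024-11-15 is 2024-11-22.
The date acceleration becomes effective: 45 calendar days after 2024-11-22 is 2025-01-06.

2025-01-06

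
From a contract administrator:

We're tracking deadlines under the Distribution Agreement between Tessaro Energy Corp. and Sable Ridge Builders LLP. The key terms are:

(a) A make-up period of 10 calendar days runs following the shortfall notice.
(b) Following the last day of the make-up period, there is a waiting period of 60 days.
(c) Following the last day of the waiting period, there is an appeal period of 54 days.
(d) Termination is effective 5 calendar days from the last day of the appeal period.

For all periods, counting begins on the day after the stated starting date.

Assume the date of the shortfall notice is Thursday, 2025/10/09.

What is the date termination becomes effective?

The last day of the make-up period: 10 calendar days after 2025/10/09 is 2025/10/19.
The last day of the waiting period: 60 calendar days after 2025/10/19 is 2025/12/18.
The last day of the appeal period: 54 calendar days after 2025/12/18 is 2026/02/10.
The date termination becomes effective: 2026/02/10 + 5 days = 2026/02/15.

2026/02/15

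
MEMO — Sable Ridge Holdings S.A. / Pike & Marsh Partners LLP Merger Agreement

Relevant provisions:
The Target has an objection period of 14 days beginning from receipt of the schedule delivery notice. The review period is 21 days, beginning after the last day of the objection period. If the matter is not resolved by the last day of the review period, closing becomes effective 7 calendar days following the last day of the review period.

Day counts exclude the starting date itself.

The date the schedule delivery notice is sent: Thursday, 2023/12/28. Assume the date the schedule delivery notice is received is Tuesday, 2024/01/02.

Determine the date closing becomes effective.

2024/02/13

The last day of the objection period: 2024/01/02 + 14 days = 2024/01/16.
Adding 21 calendar days to 2024/01/16 gives 2024/02/06, which is the last day of the review period.
Adding 7 calendar days to 2024/02/06 gives 2024/02/13, which is the date closing becomes effective.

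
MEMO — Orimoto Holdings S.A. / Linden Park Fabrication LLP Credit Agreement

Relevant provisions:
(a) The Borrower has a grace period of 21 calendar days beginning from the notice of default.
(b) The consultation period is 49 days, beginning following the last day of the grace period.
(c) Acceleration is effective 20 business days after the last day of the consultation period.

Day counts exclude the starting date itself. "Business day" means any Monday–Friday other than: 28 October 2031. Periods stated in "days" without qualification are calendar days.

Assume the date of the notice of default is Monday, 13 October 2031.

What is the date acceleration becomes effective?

The last day of the grace period: 13 October 2031 + 21 days = 3 November 2031.
Adding 49 calendar days to 3 November 2031 gives 22 December 2031, which is the last day of the consultation period.
The date acceleration becomes effective: 20 business days after Monday, 22 December 2031, skipping weekends — Dec 23, Dec 24, Dec 25, Dec 26, …, Jan 15, Jan 16, Jan 19 — lands on Monday, 19 January 2032.

19 January 2032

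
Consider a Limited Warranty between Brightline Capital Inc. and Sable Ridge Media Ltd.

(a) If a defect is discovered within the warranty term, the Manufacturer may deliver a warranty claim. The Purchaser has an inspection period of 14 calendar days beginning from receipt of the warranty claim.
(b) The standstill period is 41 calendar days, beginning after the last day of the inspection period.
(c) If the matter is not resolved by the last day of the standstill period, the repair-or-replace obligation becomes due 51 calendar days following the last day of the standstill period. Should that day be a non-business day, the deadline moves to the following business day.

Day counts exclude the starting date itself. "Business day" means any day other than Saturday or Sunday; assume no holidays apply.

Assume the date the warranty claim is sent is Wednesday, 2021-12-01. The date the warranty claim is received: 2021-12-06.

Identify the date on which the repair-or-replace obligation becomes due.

2022-03-22

Adding 14 calendar days to 2021-12-06 gives 2021-12-20, which is the last day of the inspection period.
Adding 41 calendar days to 2021-12-20 gives 2022-01-30, which is the last day of the standstill period.
The date on which the repair-or-replace obligation becomes due: 2022-01-30 + 51 days = 2022-03-22. 2022-03-22 is a Tuesday, so no roll-forward applies.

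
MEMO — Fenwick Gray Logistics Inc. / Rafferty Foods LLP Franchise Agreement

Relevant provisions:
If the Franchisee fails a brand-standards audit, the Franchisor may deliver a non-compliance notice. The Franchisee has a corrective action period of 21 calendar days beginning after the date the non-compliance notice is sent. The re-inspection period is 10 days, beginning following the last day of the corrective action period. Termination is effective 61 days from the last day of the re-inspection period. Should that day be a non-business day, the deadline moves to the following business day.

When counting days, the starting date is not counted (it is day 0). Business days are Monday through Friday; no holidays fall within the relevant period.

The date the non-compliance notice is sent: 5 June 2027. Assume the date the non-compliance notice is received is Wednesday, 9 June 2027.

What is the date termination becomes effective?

6 September 2027

Adding 21 calendar days to 5 June 2027 gives 26 June 2027, which is the last day of the corrective action period.
The last day of the re-inspection period: 10 calendar days after 26 June 2027 is 6 July 2027.
Adding 61 calendar days to 6 July 2027 gives 5 September 2027, which is the date termination becomes effective. That falls on a Sunday, so it rolls to the next business day, Monday, 6 September 2027.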